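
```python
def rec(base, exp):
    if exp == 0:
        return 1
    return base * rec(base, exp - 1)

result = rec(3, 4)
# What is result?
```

rec(3, 4) = 3 * 3 * 3 * 3 = 81

Answer: 81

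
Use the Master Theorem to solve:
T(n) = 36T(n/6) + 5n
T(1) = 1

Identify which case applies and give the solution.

a=36, b=6, f(n)=5n. log_6(36) = 2. Since c=1 < 2, Case 1 applies: T(n) = Θ(n^log_b(a)) = O(n^2).

Answer: O(n^2) - Case 1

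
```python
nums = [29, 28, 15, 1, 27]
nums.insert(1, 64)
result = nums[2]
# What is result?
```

Trace:
`nums = [29, 28, 15, 1, 27]` → nums = [29, 28, 15, 1, 27]
`nums.insert(1, 64)` → nums = [29, 64, 28, 15, 1, 27]
`result = nums[2]` → result = 28
So result = 28

Answer: 28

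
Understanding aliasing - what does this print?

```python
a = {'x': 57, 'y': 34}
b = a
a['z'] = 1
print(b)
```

Key concept: dict aliasing.
Step by step:
`a = {'x': 57, 'y': 34}` → a = {'x': 57, 'y': 34}
`b = a` → b = {'x': 57, 'y': 34} (same object as a)
`a['z'] = 1` → a = {'x': 57, 'y': 34, 'z': 1} (same object as b); b = {'x': 57, 'y': 34, 'z': 1} (same object as a)
`print(b)` → prints {'x': 57, 'y': 34, 'z': 1}

Answer: {'x': 57, 'y': 34, 'z': 1}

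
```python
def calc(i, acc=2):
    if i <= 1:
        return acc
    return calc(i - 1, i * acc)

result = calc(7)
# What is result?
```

Accumulator trace (n, acc): (7, 2) -> (6, 14) -> (5, 84) -> (4, 420) -> (3, 1680) -> (2, 5040) -> (1, 10080) -> return 10080

Answer: 10080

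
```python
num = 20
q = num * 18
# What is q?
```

Trace:
`num = 20` → num = 20
`q = num * 18` → q = 360
So q = 360

Answer: 360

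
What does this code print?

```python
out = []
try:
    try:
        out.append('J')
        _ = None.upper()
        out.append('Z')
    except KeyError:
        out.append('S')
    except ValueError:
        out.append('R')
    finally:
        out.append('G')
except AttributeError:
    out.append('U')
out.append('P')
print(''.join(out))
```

Execution trace: 'J' (try body) → 'G' (finally) → 'U' (outer except AttributeError) → 'P' (after the try/except). Output: JGUP

Answer: JGUP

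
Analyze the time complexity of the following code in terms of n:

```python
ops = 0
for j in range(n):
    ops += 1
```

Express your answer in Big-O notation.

Each loop level contributes: n. Multiplying the contributions gives O(n).

Answer: O(n)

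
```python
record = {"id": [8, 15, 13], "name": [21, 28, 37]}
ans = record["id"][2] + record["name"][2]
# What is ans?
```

Trace:
`record = {"id": [8, 15, 13], "name": [21, 28, 37]}` → record = {'id': [8, 15, 13], 'name': [21, 28, 37]}
`ans = record["id"][2] + record["name"][2]` → ans = 50
So ans = 50

Answer: 50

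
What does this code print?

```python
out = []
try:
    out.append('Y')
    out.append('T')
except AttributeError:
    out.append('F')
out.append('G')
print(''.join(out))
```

Execution trace: 'Y' (try body) → 'T' (try body, no exception) → 'G' (after the try/except). Output: YTG

Answer: YTG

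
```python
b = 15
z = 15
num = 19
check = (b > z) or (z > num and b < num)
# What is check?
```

Trace:
`b = 15` → b = 15
`z = 15` → z = 15
`num = 19` → num = 19
`check = (b > z) or (z > num and b < num)` → check = False
So check = False

Answer: False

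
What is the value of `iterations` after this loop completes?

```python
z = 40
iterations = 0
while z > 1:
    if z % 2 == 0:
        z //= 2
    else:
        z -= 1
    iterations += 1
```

Steps to reduce 40 to 1
`iterations` takes the values: 0 → 1 → 2 → 3 → 4 → 5 → 6

Answer: 6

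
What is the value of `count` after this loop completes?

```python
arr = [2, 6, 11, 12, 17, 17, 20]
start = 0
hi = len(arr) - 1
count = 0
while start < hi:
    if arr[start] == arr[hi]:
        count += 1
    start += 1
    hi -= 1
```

Count matching pairs from ends
`count` takes the values: 0

Answer: 0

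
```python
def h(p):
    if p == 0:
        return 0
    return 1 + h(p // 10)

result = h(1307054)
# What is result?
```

Count of digits of 1307054: 7

Answer: 7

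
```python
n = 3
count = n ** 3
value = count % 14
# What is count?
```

Trace:
`n = 3` → n = 3
`count = n ** 3` → count = 27
`value = count % 14` → value = 13
So count = 27

Answer: 27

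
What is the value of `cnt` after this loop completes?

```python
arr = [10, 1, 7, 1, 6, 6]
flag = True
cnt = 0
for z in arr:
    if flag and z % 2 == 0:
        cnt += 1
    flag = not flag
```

Count even values at even positions
`cnt` takes the values: 0 → 1 → 2

Answer: 2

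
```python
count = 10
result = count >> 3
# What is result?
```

Trace:
`count = 10` → count = 10
`result = count >> 3` → result = 1
So result = 1

Answer: 1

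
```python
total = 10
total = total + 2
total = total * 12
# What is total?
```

Trace:
`total = 10` → total = 10
`total = total + 2` → total = 12
`total = total * 12` → total = 144
So total = 144

Answer: 144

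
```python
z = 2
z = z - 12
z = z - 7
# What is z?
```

Trace:
`z = 2` → z = 2
`z = z - 12` → z = -10
`z = z - 7` → z = -17
So z = -17

Answer: -17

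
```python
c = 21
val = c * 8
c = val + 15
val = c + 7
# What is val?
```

Trace:
`c = 21` → c = 21
`val = c * 8` → val = 168
`c = val + 15` → c = 183
`val = c + 7` → val = 190
So val = 190

Answer: 190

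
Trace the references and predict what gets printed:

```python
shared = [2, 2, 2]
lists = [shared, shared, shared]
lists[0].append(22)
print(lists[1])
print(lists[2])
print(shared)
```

Key concept: list of same reference.
Step by step:
`shared = [2, 2, 2]` → shared = [2, 2, 2]
`lists = [shared, shared, shared]` → lists = [[2, 2, 2], [2, 2, 2], [2, 2, 2]]
`lists[0].append(22)` → shared = [2, 2, 2, 22]; lists = [[2, 2, 2, 22], [2, 2, 2, 22], [2, 2, 2, 22]]
`print(lists[1])` → prints [2, 2, 2, 22]
`print(lists[2])` → prints [2, 2, 2, 22]
`print(shared)` → prints [2, 2, 2, 22]

Answer:
[2, 2, 2, 22]
[2, 2, 2, 22]
[2, 2, 2, 22]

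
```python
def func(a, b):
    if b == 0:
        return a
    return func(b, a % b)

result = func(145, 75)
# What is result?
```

func(145, 75) -> func(75, 70) -> func(70, 5) -> func(5, 0) -> 5

Answer: 5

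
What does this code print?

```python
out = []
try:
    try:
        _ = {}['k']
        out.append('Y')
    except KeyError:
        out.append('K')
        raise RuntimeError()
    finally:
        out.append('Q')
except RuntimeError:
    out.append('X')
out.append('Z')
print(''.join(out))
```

Execution trace: 'K' (inner except KeyError) → 'Q' (inner finally) → 'X' (outer except RuntimeError) → 'Z' (after the try/except). Output: KQXZ

Answer: KQXZ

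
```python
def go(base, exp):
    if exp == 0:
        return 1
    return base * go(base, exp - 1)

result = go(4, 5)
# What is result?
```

go(4, 5) = 4 * 4 * 4 * 4 * 4 = 1024

Answer: 1024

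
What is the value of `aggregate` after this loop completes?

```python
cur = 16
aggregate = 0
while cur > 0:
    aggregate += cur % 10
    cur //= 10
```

Sum digits of 16
`aggregate` takes the values: 0 → 6 → 7

Answer: 7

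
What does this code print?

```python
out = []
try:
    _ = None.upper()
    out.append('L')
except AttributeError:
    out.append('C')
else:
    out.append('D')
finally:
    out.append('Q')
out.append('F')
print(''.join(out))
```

Execution trace: 'C' (except AttributeError) → 'Q' (finally) → 'F' (after the try/except). Output: CQF

Answer: CQF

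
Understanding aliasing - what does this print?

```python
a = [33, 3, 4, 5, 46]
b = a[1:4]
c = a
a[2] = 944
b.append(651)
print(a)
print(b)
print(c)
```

Key concept: slice vs alias.
Step by step:
`a = [33, 3, 4, 5, 46]` → a = [33, 3, 4, 5, 46]
`b = a[1:4]` → b = [3, 4, 5]
`c = a` → c = [33, 3, 4, 5, 46] (same object as a)
`a[2] = 944` → a = [33, 3, 944, 5, 46] (same object as c); c = [33, 3, 944, 5, 46] (same object as a)
`b.append(651)` → b = [3, 4, 5, 651]
`print(a)` → prints [33, 3, 944, 5, 46]
`print(b)` → prints [3, 4, 5, 651]
`print(c)` → prints [33, 3, 944, 5, 46]

Answer:
[33, 3, 944, 5, 46]
[3, 4, 5, 651]
[33, 3, 944, 5, 46]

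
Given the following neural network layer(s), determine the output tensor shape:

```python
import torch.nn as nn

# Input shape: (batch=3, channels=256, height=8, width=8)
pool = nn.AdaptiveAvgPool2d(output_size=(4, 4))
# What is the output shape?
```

Input: (3, 256, 8, 8) -> Output: (3, 256, 4, 4)

Answer: (3, 256, 4, 4)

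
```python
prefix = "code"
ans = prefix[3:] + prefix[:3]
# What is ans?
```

Trace:
`prefix = "code"` → prefix = 'code'
`ans = prefix[3:] + prefix[:3]` → ans = 'ecod'
So ans = 'ecod'

Answer: 'ecod'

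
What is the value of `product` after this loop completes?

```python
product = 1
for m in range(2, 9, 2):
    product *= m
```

Product of even numbers 2 to 8
`product` takes the values: 1 → 2 → 8 → 48 → 384

Answer: 384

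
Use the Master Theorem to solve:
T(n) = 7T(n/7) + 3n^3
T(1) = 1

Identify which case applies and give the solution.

a=7, b=7, f(n)=3n^3. log_7(7) = 1. Since c=3 > 1 and the regularity condition holds (7(n/7)^3 = (7/7^3)n^3 with 7/7^3 < 1), Case 3 applies: T(n) = Θ(f(n)) = O(n^3).

Answer: O(n^3) - Case 3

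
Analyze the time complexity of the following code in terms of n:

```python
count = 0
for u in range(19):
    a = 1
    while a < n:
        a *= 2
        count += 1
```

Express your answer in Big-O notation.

Each loop level contributes: 1 × log n. Multiplying the contributions gives O(log n).

Answer: O(log n)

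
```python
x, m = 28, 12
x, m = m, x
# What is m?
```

Trace:
`x, m = 28, 12` → x = 28; m = 12
`x, m = m, x` → x = 12; m = 28
So m = 28

Answer: 28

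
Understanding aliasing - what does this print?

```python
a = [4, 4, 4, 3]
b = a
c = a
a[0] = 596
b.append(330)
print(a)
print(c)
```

Key concept: multiple aliases.
Step by step:
`a = [4, 4, 4, 3]` → a = [4, 4, 4, 3]
`b = a` → b = [4, 4, 4, 3] (same object as a)
`c = a` → c = [4, 4, 4, 3] (same object as a, b)
`a[0] = 596` → a = [596, 4, 4, 3] (same object as b, c); b = [596, 4, 4, 3] (same object as a, c); c = [596, 4, 4, 3] (same object as a, b)
`b.append(330)` → a = [596, 4, 4, 3, 330] (same object as b, c); b = [596, 4, 4, 3, 330] (same object as a, c); c = [596, 4, 4, 3, 330] (same object as a, b)
`print(a)` → prints [596, 4, 4, 3, 330]
`print(c)` → prints [596, 4, 4, 3, 330]

Answer:
[596, 4, 4, 3, 330]
[596, 4, 4, 3, 330]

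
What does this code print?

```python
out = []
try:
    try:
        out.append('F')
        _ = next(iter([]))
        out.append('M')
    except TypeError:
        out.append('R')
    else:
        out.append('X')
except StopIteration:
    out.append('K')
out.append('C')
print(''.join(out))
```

Execution trace: 'F' (try body) → 'K' (outer except StopIteration) → 'C' (after the try/except). Output: FKC

Answer: FKC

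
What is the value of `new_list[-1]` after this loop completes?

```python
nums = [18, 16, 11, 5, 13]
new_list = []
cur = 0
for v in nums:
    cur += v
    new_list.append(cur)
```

Cumulative sum ends at 63
`new_list` takes the values: [] → [18] → [18, 34] → [18, 34, 45] → [18, 34, 45, 50] → [18, 34, 45, 50, 63]
So `new_list[-1]` = 63

Answer: 63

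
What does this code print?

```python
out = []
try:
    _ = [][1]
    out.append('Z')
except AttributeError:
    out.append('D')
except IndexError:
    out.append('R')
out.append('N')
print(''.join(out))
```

Execution trace: 'R' (except IndexError) → 'N' (after the try/except). Output: RN

Answer: RN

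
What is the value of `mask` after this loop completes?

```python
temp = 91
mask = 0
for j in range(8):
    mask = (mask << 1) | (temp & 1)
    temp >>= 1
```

Reverse lowest 8 bits of 91
`mask` takes the values: 0 → 1 → 3 → 6 → 13 → 27 → 54 → 109 → 218

Answer: 218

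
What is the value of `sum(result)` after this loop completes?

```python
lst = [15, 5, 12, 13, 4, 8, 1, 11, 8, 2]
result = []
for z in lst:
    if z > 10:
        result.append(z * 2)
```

Sum of doubled values > 10
`result` takes the values: [] → [30] → [30, 24] → [30, 24, 26] → [30, 24, 26, 22]
So `sum(result)` = 102

Answer: 102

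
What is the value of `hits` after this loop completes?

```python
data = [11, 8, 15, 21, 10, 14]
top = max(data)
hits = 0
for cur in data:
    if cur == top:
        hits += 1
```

Count of max value 21 in [11, 8, 15, 21, 10, 14]
`hits` takes the values: 0 → 1

Answer: 1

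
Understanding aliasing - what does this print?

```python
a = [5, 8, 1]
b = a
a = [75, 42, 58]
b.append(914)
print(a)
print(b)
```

Key concept: rebinding vs mutation: a is rebound to a new list, b still points at the original.
Step by step:
`a = [5, 8, 1]` → a = [5, 8, 1]
`b = a` → b = [5, 8, 1] (same object as a)
`a = [75, 42, 58]` → a = [75, 42, 58]
`b.append(914)` → b = [5, 8, 1, 914]
`print(a)` → prints [75, 42, 58]
`print(b)` → prints [5, 8, 1, 914]

Answer:
[75, 42, 58]
[5, 8, 1, 914]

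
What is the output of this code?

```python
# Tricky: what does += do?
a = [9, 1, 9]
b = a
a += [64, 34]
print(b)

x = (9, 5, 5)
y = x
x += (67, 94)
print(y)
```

Key concept: += behavior differs for mutable vs immutable.
Step by step:
`a = [9, 1, 9]` → a = [9, 1, 9]
`b = a` → b = [9, 1, 9] (same object as a)
`a += [64, 34]` → a = [9, 1, 9, 64, 34] (same object as b); b = [9, 1, 9, 64, 34] (same object as a)
`print(b)` → prints [9, 1, 9, 64, 34]
`x = (9, 5, 5)` → x = (9, 5, 5)
`y = x` → y = (9, 5, 5)
`x += (67, 94)` → x = (9, 5, 5, 67, 94)
`print(y)` → prints (9, 5, 5)

Answer:
[9, 1, 9, 64, 34]
(9, 5, 5)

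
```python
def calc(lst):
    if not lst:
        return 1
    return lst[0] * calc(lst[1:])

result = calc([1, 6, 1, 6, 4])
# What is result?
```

Product over [1, 6, 1, 6, 4] = 1 * 6 * 1 * 6 * 4 = 144

Answer: 144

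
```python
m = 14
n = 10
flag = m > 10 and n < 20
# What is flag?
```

Trace:
`m = 14` → m = 14
`n = 10` → n = 10
`flag = m > 10 and n < 20` → flag = True
So flag = True

Answer: True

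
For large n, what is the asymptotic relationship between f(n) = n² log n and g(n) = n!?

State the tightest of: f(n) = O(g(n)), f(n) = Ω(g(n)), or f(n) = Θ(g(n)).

n² log n vs n!: f(n) = O(g(n)) but not Ω(g(n)) — n! grows strictly faster than n² log n.

Answer: f(n) = O(g(n)) but not Ω(g(n)) — n! grows strictly faster than n² log n.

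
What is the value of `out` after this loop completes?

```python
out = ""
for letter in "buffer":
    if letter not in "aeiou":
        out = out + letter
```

Remove vowels from 'buffer'
`out` takes the values: "" → "b" → "bf" → "bff" → "bffr"

Answer: "bffr"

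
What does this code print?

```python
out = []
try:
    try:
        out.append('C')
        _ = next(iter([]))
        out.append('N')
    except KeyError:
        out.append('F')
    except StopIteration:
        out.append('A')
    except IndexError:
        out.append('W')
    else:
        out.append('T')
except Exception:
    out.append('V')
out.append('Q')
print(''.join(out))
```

Execution trace: 'C' (inner try body) → 'A' (inner except StopIteration) → 'Q' (after the try/except). Output: CAQ

Answer: CAQ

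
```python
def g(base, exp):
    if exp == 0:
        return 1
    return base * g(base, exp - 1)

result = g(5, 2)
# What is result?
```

g(5, 2) = 5 * 5 = 25

Answer: 25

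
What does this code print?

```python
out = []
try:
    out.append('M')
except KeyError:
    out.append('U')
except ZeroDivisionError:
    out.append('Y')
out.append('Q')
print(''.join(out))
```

Execution trace: 'M' (try body, no exception) → 'Q' (after the try/except). Output: MQ

Answer: MQ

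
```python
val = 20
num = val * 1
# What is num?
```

Trace:
`val = 20` → val = 20
`num = val * 1` → num = 20
So num = 20

Answer: 20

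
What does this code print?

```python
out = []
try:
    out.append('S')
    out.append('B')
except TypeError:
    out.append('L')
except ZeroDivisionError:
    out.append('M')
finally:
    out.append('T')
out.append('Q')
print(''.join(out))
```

Execution trace: 'S' (try body) → 'B' (try body, no exception) → 'T' (finally) → 'Q' (after the try/except). Output: SBTQ

Answer: SBTQ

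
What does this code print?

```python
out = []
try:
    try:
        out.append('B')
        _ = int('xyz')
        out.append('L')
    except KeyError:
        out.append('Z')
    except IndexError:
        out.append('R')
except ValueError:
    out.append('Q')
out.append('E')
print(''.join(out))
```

Execution trace: 'B' (inner try body) → 'Q' (outer except ValueError) → 'E' (after the try/except). Output: BQE

Answer: BQE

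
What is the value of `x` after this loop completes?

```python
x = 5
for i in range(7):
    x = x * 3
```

Multiply by 3, 7 times: 5 * 3^7 = 10935
`x` takes the values: 5 → 15 → 45 → 135 → 405 → 1215 → 3645 → 10935

Answer: 10935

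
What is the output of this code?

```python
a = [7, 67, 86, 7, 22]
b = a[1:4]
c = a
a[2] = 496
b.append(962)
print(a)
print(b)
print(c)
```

Key concept: slice vs alias.
Step by step:
`a = [7, 67, 86, 7, 22]` → a = [7, 67, 86, 7, 22]
`b = a[1:4]` → b = [67, 86, 7]
`c = a` → c = [7, 67, 86, 7, 22] (same object as a)
`a[2] = 496` → a = [7, 67, 496, 7, 22] (same object as c); c = [7, 67, 496, 7, 22] (same object as a)
`b.append(962)` → b = [67, 86, 7, 962]
`print(a)` → prints [7, 67, 496, 7, 22]
`print(b)` → prints [67, 86, 7, 962]
`print(c)` → prints [7, 67, 496, 7, 22]

Answer:
[7, 67, 496, 7, 22]
[67, 86, 7, 962]
[7, 67, 496, 7, 22]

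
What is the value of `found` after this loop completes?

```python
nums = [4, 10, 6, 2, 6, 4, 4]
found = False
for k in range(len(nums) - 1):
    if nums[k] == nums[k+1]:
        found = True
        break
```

Check consecutive duplicates in [4, 10, 6, 2, 6, 4, 4]
`found` takes the values: False → True

Answer: True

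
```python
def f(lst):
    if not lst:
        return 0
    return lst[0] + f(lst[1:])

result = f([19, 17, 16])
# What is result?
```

19 + 17 + 16 + 0 = 52

Answer: 52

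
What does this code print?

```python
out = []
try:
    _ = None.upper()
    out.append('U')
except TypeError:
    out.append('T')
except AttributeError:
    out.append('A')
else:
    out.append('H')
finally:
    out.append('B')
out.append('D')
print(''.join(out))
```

Execution trace: 'A' (except AttributeError) → 'B' (finally) → 'D' (after the try/except). Output: ABD

Answer: ABD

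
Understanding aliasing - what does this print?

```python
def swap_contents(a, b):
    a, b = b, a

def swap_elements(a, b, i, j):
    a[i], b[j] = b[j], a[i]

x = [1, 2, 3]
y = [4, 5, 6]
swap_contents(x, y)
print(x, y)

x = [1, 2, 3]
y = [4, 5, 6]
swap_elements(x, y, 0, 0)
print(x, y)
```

Key concept: parameter rebinding vs mutation.
Step by step:
`x = [1, 2, 3]` → x = [1, 2, 3]
`y = [4, 5, 6]` → y = [4, 5, 6]
`swap_contents(x, y)` → no visible change to tracked variables
`print(x, y)` → prints [1, 2, 3] [4, 5, 6]
`x = [1, 2, 3]` → x = [1, 2, 3]
`y = [4, 5, 6]` → y = [4, 5, 6]
`swap_elements(x, y, 0, 0)` → x = [4, 2, 3]; y = [1, 5, 6]
`print(x, y)` → prints [4, 2, 3] [1, 5, 6]

Answer:
[1, 2, 3] [4, 5, 6]
[4, 2, 3] [1, 5, 6]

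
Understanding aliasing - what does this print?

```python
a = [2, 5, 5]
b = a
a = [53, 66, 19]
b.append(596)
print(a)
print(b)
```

Key concept: rebinding vs mutation: a is rebound to a new list, b still points at the original.
Step by step:
`a = [2, 5, 5]` → a = [2, 5, 5]
`b = a` → b = [2, 5, 5] (same object as a)
`a = [53, 66, 19]` → a = [53, 66, 19]
`b.append(596)` → b = [2, 5, 5, 596]
`print(a)` → prints [53, 66, 19]
`print(b)` → prints [2, 5, 5, 596]

Answer:
[53, 66, 19]
[2, 5, 5, 596]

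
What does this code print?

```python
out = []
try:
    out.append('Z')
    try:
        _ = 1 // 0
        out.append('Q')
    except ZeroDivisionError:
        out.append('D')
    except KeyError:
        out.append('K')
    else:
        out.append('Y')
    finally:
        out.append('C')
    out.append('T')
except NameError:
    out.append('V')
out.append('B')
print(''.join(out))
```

Execution trace: 'Z' (try body) → 'D' (inner except ZeroDivisionError) → 'C' (inner finally) → 'T' (try body, no exception) → 'B' (after the try/except). Output: ZDCTB

Answer: ZDCTB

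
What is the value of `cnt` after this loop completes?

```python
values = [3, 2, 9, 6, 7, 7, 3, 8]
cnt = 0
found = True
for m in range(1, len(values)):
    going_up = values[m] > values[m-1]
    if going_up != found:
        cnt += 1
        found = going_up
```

Count direction changes in [3, 2, 9, 6, 7, 7, 3, 8]
`cnt` takes the values: 0 → 1 → 2 → 3 → 4 → 5 → 6

Answer: 6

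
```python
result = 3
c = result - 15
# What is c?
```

Trace:
`result = 3` → result = 3
`c = result - 15` → c = -12
So c = -12

Answer: -12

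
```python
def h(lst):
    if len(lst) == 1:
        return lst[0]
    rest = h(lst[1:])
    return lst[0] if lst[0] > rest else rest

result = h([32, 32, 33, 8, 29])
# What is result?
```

Recursive max over [32, 32, 33, 8, 29] = 33

Answer: 33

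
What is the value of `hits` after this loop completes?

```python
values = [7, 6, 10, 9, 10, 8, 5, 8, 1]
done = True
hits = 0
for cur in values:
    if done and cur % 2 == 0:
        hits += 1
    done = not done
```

Count even values at even positions
`hits` takes the values: 0 → 1 → 2

Answer: 2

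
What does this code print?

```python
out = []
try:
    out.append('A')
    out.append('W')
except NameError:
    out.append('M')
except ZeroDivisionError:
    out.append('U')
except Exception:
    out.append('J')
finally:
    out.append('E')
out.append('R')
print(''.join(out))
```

Execution trace: 'A' (try body) → 'W' (try body, no exception) → 'E' (finally) → 'R' (after the try/except). Output: AWER

Answer: AWER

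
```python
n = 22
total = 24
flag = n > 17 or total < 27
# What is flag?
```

Trace:
`n = 22` → n = 22
`total = 24` → total = 24
`flag = n > 17 or total < 27` → flag = True
So flag = True

Answer: True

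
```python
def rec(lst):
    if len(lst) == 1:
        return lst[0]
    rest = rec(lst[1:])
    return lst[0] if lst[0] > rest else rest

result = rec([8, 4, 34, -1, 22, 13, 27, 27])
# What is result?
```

Recursive max over [8, 4, 34, -1, 22, 13, 27, 27] = 34

Answer: 34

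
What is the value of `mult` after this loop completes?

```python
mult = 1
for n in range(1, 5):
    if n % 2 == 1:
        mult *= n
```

Product of odd numbers 1 to 4
`mult` takes the values: 1 → 3

Answer: 3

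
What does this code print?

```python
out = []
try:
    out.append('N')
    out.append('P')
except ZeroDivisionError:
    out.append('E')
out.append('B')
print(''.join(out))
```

Execution trace: 'N' (try body) → 'P' (try body, no exception) → 'B' (after the try/except). Output: NPB

Answer: NPB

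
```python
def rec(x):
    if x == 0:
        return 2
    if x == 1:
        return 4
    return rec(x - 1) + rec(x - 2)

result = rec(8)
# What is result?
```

Build up from base cases: rec(0)=2, rec(1)=4, rec(2)=6, rec(3)=10, rec(4)=16, rec(5)=26, rec(6)=42, ..., rec(8)=110

Answer: 110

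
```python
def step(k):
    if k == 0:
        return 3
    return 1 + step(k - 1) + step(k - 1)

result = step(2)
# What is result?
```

step(k) = 1 + 2·step(k-1), step(0)=3. Closed form: (3+1)·2^2 - 1 = 15.

Answer: 15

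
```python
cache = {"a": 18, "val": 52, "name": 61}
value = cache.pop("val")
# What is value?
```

Trace:
`cache = {"a": 18, "val": 52, "name": 61}` → cache = {'a': 18, 'val': 52, 'name': 61}
`value = cache.pop("val")` → cache = {'a': 18, 'name': 61}; value = 52
So value = 52

Answer: 52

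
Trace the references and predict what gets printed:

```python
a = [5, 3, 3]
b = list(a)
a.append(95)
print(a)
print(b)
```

Key concept: list() constructor creates copy.
Step by step:
`a = [5, 3, 3]` → a = [5, 3, 3]
`b = list(a)` → b = [5, 3, 3]
`a.append(95)` → a = [5, 3, 3, 95]
`print(a)` → prints [5, 3, 3, 95]
`print(b)` → prints [5, 3, 3]

Answer:
[5, 3, 3, 95]
[5, 3, 3]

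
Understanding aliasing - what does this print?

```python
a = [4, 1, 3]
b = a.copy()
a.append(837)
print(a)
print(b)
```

Key concept: list.copy() creates independent copy.
Step by step:
`a = [4, 1, 3]` → a = [4, 1, 3]
`b = a.copy()` → b = [4, 1, 3]
`a.append(837)` → a = [4, 1, 3, 837]
`print(a)` → prints [4, 1, 3, 837]
`print(b)` → prints [4, 1, 3]

Answer:
[4, 1, 3, 837]
[4, 1, 3]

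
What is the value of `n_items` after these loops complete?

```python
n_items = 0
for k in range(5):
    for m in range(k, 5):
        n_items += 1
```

Upper triangle: 5 + 4 + ... + 1
`n_items` takes the values: 0 → 1 → 2 → 3 → 4 → 5 → 6 → 7 → 8 → 9 → 10 → 11 → 12 → 13 → 14 → 15

Answer: 15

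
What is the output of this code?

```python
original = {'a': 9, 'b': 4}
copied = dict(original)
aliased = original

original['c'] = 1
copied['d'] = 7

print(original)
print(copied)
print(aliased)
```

Key concept: dict() creates copy, assignment creates alias.
Step by step:
`original = {'a': 9, 'b': 4}` → original = {'a': 9, 'b': 4}
`copied = dict(original)` → copied = {'a': 9, 'b': 4}
`aliased = original` → aliased = {'a': 9, 'b': 4} (same object as original)
`original['c'] = 1` → original = {'a': 9, 'b': 4, 'c': 1} (same object as aliased); aliased = {'a': 9, 'b': 4, 'c': 1} (same object as original)
`copied['d'] = 7` → copied = {'a': 9, 'b': 4, 'd': 7}
`print(original)` → prints {'a': 9, 'b': 4, 'c': 1}
`print(copied)` → prints {'a': 9, 'b': 4, 'd': 7}
`print(aliased)` → prints {'a': 9, 'b': 4, 'c': 1}

Answer:
{'a': 9, 'b': 4, 'c': 1}
{'a': 9, 'b': 4, 'd': 7}
{'a': 9, 'b': 4, 'c': 1}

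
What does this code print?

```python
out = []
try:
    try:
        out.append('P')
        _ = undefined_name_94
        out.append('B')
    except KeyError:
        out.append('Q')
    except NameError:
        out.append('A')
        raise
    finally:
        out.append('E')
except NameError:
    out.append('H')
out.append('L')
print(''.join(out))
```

Execution trace: 'P' (inner try body) → 'A' (inner except NameError) → 'E' (inner finally) → 'H' (outer except NameError) → 'L' (after the try/except). Output: PAEHL

Answer: PAEHL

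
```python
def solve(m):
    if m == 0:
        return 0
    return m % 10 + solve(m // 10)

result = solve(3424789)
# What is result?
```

Sum of digits of 3424789: 9 + 8 + 7 + 4 + 2 + 4 + 3 = 37

Answer: 37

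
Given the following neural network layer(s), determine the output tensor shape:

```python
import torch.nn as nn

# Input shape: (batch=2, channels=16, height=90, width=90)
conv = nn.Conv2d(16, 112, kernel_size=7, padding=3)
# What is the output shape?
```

Input: (2, 16, 90, 90) -> Output: (2, 112, 90, 90)

Answer: (2, 112, 90, 90)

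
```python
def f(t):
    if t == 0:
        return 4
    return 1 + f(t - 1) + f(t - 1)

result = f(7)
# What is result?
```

f(t) = 1 + 2·f(t-1), f(0)=4. Closed form: (4+1)·2^7 - 1 = 639.

Answer: 639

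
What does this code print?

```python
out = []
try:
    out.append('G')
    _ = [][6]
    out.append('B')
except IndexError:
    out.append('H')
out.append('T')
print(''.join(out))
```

Execution trace: 'G' (try body) → 'H' (except IndexError) → 'T' (after the try/except). Output: GHT

Answer: GHT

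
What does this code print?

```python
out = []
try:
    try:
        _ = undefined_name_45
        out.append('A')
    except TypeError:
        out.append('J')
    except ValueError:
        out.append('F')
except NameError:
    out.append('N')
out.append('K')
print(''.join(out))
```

Execution trace: 'N' (outer except NameError) → 'K' (after the try/except). Output: NK

Answer: NK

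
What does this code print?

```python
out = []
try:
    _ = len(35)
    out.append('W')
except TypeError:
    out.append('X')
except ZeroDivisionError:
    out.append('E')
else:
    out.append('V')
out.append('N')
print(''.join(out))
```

Execution trace: 'X' (except TypeError) → 'N' (after the try/except). Output: XN

Answer: XN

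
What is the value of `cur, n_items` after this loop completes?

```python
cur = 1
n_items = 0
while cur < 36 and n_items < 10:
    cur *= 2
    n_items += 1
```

Double until >= 36 or 10 iterations
`cur, n_items` takes the values: (1, 0) → (2, 0) → (2, 1) → (4, 1) → (4, 2) → (8, 2) → (8, 3) → (16, 3) → (16, 4) → (32, 4) → (32, 5) → (64, 5) → (64, 6)

Answer: 64, 6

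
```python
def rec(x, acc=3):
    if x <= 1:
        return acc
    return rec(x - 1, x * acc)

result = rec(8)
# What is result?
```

Accumulator trace (n, acc): (8, 3) -> (7, 24) -> (6, 168) -> (5, 1008) -> (4, 5040) -> (3, 20160) -> (2, 60480) -> (1, 120960) -> return 120960

Answer: 120960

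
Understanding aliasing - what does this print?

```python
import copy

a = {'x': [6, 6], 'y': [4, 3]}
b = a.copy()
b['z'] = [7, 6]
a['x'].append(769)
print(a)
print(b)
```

Key concept: shallow copy of dict with mutable values.
Step by step:
`a = {'x': [6, 6], 'y': [4, 3]}` → a = {'x': [6, 6], 'y': [4, 3]}
`b = a.copy()` → b = {'x': [6, 6], 'y': [4, 3]}
`b['z'] = [7, 6]` → b = {'x': [6, 6], 'y': [4, 3], 'z': [7, 6]}
`a['x'].append(769)` → a = {'x': [6, 6, 769], 'y': [4, 3]}; b = {'x': [6, 6, 769], 'y': [4, 3], 'z': [7, 6]}
`print(a)` → prints {'x': [6, 6, 769], 'y': [4, 3]}
`print(b)` → prints {'x': [6, 6, 769], 'y': [4, 3], 'z': [7, 6]}

Answer:
{'x': [6, 6, 769], 'y': [4, 3]}
{'x': [6, 6, 769], 'y': [4, 3], 'z': [7, 6]}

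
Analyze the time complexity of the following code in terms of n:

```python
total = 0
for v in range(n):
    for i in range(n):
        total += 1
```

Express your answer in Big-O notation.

Each loop level contributes: n × n. Multiplying the contributions gives O(n^2).

Answer: O(n^2)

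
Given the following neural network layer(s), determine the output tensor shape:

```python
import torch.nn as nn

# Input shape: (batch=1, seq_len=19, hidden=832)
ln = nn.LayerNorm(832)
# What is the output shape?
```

Input: (1, 19, 832) -> Output: (1, 19, 832)

Answer: (1, 19, 832)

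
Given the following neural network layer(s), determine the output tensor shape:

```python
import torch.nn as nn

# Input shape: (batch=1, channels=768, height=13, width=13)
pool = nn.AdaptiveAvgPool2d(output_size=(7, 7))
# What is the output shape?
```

Input: (1, 768, 13, 13) -> Output: (1, 768, 7, 7)

Answer: (1, 768, 7, 7)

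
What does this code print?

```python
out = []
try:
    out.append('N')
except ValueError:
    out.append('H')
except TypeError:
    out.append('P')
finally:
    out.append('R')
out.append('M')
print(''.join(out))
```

Execution trace: 'N' (try body, no exception) → 'R' (finally) → 'M' (after the try/except). Output: NRM

Answer: NRM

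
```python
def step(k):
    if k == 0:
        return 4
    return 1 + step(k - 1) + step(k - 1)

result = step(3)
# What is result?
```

step(k) = 1 + 2·step(k-1), step(0)=4. Closed form: (4+1)·2^3 - 1 = 39.

Answer: 39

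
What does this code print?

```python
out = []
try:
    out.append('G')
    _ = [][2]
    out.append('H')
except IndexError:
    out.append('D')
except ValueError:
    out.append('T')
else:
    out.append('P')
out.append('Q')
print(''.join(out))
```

Execution trace: 'G' (try body) → 'D' (except IndexError) → 'Q' (after the try/except). Output: GDQ

Answer: GDQ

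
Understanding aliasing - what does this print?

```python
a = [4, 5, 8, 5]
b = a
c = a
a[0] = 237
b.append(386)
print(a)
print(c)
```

Key concept: multiple aliases.
Step by step:
`a = [4, 5, 8, 5]` → a = [4, 5, 8, 5]
`b = a` → b = [4, 5, 8, 5] (same object as a)
`c = a` → c = [4, 5, 8, 5] (same object as a, b)
`a[0] = 237` → a = [237, 5, 8, 5] (same object as b, c); b = [237, 5, 8, 5] (same object as a, c); c = [237, 5, 8, 5] (same object as a, b)
`b.append(386)` → a = [237, 5, 8, 5, 386] (same object as b, c); b = [237, 5, 8, 5, 386] (same object as a, c); c = [237, 5, 8, 5, 386] (same object as a, b)
`print(a)` → prints [237, 5, 8, 5, 386]
`print(c)` → prints [237, 5, 8, 5, 386]

Answer:
[237, 5, 8, 5, 386]
[237, 5, 8, 5, 386]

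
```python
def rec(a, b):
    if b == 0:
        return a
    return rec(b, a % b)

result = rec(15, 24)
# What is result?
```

rec(15, 24) -> rec(24, 15) -> rec(15, 9) -> rec(9, 6) -> rec(6, 3) -> rec(3, 0) -> 3

Answer: 3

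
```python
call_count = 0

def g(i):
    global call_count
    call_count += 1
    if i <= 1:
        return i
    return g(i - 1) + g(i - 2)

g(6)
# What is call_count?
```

Calls(i) = 1 + Calls(i-1) + Calls(i-2); Calls(0)=Calls(1)=1. For i=6 this gives 25.

Answer: 25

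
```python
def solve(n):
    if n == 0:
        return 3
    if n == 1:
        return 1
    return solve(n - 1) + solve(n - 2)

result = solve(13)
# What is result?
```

Build up from base cases: solve(0)=3, solve(1)=1, solve(2)=4, solve(3)=5, solve(4)=9, solve(5)=14, solve(6)=23, ..., solve(13)=665

Answer: 665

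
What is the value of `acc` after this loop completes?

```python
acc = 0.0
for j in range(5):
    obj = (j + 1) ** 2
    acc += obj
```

Sum of squared losses 1² + 2² + ... + 5²
`acc` takes the values: 0.0 → 1.0 → 5.0 → 14.0 → 30.0 → 55.0

Answer: 55.0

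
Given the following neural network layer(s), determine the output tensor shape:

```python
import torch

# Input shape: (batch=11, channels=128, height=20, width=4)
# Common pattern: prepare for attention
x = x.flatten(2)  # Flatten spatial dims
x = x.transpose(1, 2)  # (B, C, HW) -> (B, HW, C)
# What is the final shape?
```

Input: (11, 128, 20, 4) -> after flatten(2): (11, 128, 80) -> Output: (11, 80, 128)

Answer: (11, 80, 128)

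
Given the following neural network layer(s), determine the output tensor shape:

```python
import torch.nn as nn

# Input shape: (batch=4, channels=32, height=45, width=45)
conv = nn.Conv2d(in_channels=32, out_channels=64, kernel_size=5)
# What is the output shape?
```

Input: (4, 32, 45, 45) -> Output: (4, 64, 41, 41)

Answer: (4, 64, 41, 41)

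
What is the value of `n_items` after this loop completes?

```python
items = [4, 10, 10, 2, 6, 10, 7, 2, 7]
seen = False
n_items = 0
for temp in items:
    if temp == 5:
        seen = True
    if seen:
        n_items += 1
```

Count elements after first 5 in [4, 10, 10, 2, 6, 10, 7, 2, 7]
`n_items` takes the values: 0

Answer: 0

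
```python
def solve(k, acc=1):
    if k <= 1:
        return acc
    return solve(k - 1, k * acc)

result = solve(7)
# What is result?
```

Accumulator trace (n, acc): (7, 1) -> (6, 7) -> (5, 42) -> (4, 210) -> (3, 840) -> (2, 2520) -> (1, 5040) -> return 5040

Answer: 5040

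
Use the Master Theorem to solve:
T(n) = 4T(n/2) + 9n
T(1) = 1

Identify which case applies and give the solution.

a=4, b=2, f(n)=9n. log_2(4) = 2. Since c=1 < 2, Case 1 applies: T(n) = Θ(n^log_b(a)) = O(n^2).

Answer: O(n^2) - Case 1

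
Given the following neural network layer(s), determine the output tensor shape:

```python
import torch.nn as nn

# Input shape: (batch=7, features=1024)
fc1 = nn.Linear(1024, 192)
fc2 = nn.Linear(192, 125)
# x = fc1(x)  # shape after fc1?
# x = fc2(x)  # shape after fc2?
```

Input: (7, 1024) -> after fc1: (7, 192) -> Output: (7, 125)

Answer: (7, 125)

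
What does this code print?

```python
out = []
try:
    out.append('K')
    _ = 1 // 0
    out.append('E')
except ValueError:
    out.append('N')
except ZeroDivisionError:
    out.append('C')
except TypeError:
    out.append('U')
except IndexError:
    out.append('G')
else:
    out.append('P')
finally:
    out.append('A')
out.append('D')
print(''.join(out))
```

Execution trace: 'K' (try body) → 'C' (except ZeroDivisionError) → 'A' (finally) → 'D' (after the try/except). Output: KCAD

Answer: KCAD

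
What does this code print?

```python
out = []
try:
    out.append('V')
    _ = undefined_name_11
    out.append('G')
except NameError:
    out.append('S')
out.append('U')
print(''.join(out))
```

Execution trace: 'V' (try body) → 'S' (except NameError) → 'U' (after the try/except). Output: VSU

Answer: VSU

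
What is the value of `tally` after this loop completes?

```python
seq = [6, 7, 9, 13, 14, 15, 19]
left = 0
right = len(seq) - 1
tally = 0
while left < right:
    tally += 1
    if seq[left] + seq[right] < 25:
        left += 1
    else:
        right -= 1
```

Steps to find pair summing to 25
`tally` takes the values: 0 → 1 → 2 → 3 → 4 → 5 → 6

Answer: 6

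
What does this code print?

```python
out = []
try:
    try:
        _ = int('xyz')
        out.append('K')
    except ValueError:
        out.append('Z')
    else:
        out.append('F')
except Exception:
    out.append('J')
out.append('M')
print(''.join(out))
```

Execution trace: 'Z' (inner except ValueError) → 'M' (after the try/except). Output: ZM

Answer: ZM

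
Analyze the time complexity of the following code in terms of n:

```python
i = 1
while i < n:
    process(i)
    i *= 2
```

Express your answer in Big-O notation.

This is Logarithmic loop. Time complexity: O(log n).

Answer: O(log n)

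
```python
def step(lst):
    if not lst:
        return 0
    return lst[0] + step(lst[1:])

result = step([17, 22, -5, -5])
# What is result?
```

17 + 22 + (-5) + (-5) + 0 = 29

Answer: 29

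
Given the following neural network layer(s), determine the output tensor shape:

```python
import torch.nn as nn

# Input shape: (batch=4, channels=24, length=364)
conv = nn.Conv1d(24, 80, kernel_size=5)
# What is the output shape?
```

Input: (4, 24, 364) -> Output: (4, 80, 360)

Answer: (4, 80, 360)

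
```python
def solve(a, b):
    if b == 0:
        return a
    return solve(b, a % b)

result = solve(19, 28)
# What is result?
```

solve(19, 28) -> solve(28, 19) -> solve(19, 9) -> solve(9, 1) -> solve(1, 0) -> 1

Answer: 1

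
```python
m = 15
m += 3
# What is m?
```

Trace:
`m = 15` → m = 15
`m += 3` → m = 18
So m = 18

Answer: 18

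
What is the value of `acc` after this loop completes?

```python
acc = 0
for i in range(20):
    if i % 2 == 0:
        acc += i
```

Sum of even numbers 0 to 19
`acc` takes the values: 0 → 2 → 6 → 12 → 20 → 30 → 42 → 56 → 72 → 90

Answer: 90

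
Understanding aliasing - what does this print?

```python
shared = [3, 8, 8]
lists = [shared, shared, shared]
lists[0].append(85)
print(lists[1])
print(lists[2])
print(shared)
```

Key concept: list of same reference.
Step by step:
`shared = [3, 8, 8]` → shared = [3, 8, 8]
`lists = [shared, shared, shared]` → lists = [[3, 8, 8], [3, 8, 8], [3, 8, 8]]
`lists[0].append(85)` → shared = [3, 8, 8, 85]; lists = [[3, 8, 8, 85], [3, 8, 8, 85], [3, 8, 8, 85]]
`print(lists[1])` → prints [3, 8, 8, 85]
`print(lists[2])` → prints [3, 8, 8, 85]
`print(shared)` → prints [3, 8, 8, 85]

Answer:
[3, 8, 8, 85]
[3, 8, 8, 85]
[3, 8, 8, 85]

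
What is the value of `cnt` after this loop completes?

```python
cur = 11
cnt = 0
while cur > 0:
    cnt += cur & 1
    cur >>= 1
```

Count set bits in 11 (binary: 0b1011)
`cnt` takes the values: 0 → 1 → 2 → 3

Answer: 3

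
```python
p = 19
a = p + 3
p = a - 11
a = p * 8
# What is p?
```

Trace:
`p = 19` → p = 19
`a = p + 3` → a = 22
`p = a - 11` → p = 11
`a = p * 8` → a = 88
So p = 11

Answer: 11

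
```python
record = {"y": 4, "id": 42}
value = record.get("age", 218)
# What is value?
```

Trace:
`record = {"y": 4, "id": 42}` → record = {'y': 4, 'id': 42}
`value = record.get("age", 218)` → value = 218
So value = 218

Answer: 218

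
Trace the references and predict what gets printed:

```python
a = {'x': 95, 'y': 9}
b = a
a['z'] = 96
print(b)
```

Key concept: dict aliasing.
Step by step:
`a = {'x': 95, 'y': 9}` → a = {'x': 95, 'y': 9}
`b = a` → b = {'x': 95, 'y': 9} (same object as a)
`a['z'] = 96` → a = {'x': 95, 'y': 9, 'z': 96} (same object as b); b = {'x': 95, 'y': 9, 'z': 96} (same object as a)
`print(b)` → prints {'x': 95, 'y': 9, 'z': 96}

Answer: {'x': 95, 'y': 9, 'z': 96}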